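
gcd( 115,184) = 23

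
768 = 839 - 71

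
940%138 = 112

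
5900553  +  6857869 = 12758422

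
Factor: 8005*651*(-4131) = - 21527694405= - 3^6 *5^1 * 7^1*17^1*31^1*1601^1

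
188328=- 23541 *( - 8 )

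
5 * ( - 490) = - 2450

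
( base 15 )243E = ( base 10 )7709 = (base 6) 55405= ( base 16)1e1d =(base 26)bad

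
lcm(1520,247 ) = 19760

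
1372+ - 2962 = -1590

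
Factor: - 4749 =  - 3^1*1583^1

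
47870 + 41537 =89407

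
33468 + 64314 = 97782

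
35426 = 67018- 31592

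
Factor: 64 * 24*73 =2^9*3^1*73^1 = 112128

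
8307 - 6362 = 1945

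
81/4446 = 9/494 = 0.02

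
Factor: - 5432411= -5432411^1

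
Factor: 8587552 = 2^5*37^1*7253^1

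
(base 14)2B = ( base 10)39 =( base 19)21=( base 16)27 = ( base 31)18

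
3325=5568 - 2243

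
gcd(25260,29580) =60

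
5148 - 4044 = 1104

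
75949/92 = 825 + 49/92= 825.53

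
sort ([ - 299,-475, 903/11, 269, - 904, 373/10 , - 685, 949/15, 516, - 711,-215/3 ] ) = [-904,-711,-685 , - 475,-299, - 215/3,373/10,949/15,903/11, 269, 516 ] 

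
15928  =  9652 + 6276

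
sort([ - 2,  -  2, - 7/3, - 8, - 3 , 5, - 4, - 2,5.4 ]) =[ - 8,-4, - 3, - 7/3,-2,  -  2, - 2, 5, 5.4]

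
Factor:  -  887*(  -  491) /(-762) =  - 2^( - 1 )*3^( - 1)*127^( - 1)*491^1*887^1  =  - 435517/762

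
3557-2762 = 795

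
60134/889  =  67 + 571/889 = 67.64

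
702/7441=702/7441=0.09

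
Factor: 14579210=2^1*5^1*1457921^1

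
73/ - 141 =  - 1+68/141 = - 0.52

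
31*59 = 1829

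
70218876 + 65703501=135922377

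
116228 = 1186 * 98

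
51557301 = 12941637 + 38615664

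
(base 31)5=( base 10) 5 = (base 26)5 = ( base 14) 5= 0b101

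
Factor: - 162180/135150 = - 6/5 = - 2^1* 3^1*5^(  -  1 )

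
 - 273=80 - 353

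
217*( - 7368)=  - 1598856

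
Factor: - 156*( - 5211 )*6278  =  5103486648 = 2^3 *3^4*13^1 *43^1* 73^1 * 193^1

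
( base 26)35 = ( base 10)83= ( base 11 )76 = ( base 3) 10002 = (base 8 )123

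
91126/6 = 45563/3= 15187.67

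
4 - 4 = 0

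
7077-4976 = 2101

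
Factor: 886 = 2^1*  443^1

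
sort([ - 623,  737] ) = [-623, 737]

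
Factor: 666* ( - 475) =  - 2^1*3^2*5^2*19^1*37^1 = - 316350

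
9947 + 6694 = 16641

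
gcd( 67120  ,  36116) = 4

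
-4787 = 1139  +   - 5926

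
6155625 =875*7035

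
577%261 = 55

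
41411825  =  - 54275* ( - 763) 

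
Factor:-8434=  - 2^1*4217^1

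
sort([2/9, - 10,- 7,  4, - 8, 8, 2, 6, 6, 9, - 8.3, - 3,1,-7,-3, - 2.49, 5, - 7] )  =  [ - 10, - 8.3, - 8, - 7, - 7, - 7, - 3, - 3 , - 2.49,2/9,1,2,4,5, 6, 6, 8,9 ]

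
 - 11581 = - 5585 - 5996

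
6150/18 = 1025/3 = 341.67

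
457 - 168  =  289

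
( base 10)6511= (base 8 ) 14557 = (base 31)6O1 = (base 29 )7lf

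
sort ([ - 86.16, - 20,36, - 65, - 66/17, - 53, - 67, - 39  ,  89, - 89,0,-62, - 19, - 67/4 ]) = [ - 89,-86.16 , - 67, -65, - 62, - 53, - 39, - 20, - 19,  -  67/4, - 66/17,0, 36,89] 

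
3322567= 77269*43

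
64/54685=64/54685 = 0.00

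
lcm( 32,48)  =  96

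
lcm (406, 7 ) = 406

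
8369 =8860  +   - 491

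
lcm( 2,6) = 6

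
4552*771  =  3509592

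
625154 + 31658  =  656812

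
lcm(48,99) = 1584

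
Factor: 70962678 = 2^1 * 3^2*97^2 * 419^1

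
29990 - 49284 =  - 19294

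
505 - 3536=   -  3031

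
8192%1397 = 1207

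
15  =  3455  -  3440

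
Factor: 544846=2^1 * 272423^1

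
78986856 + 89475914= 168462770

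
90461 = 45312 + 45149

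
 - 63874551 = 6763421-70637972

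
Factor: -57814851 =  - 3^1  *  2221^1* 8677^1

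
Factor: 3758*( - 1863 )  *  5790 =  - 2^2*3^5*5^1*23^1*193^1*1879^1 = -40536681660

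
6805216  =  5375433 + 1429783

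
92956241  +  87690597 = 180646838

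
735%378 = 357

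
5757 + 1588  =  7345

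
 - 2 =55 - 57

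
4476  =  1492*3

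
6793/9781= 6793/9781= 0.69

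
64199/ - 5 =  - 12840 + 1/5 =-  12839.80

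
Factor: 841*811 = 682051 = 29^2*811^1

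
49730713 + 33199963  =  82930676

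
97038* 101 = 9800838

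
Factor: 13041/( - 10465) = -81/65 = - 3^4 * 5^( - 1)*13^(- 1)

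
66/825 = 2/25  =  0.08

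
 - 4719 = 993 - 5712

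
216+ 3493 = 3709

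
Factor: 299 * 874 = 261326  =  2^1  *  13^1 * 19^1 * 23^2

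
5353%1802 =1749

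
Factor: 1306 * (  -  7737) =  - 10104522 = - 2^1*3^1*653^1 * 2579^1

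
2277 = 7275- 4998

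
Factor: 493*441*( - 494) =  - 107402022 = -  2^1*3^2*7^2*13^1*17^1 *19^1*29^1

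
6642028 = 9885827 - 3243799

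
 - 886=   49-935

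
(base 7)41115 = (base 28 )CLC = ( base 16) 2718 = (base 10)10008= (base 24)h90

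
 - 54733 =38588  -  93321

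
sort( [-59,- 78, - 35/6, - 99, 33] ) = [ - 99, - 78, - 59, - 35/6,33]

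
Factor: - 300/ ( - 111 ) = 2^2*5^2*37^(- 1) = 100/37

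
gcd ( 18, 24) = 6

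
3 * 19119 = 57357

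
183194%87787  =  7620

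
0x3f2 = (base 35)su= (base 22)21k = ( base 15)475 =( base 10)1010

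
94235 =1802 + 92433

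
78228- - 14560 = 92788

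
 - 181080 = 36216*( - 5 )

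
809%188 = 57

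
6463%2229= 2005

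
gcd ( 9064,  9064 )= 9064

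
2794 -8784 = - 5990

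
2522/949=194/73 = 2.66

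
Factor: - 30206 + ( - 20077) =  - 50283=- 3^2*37^1*151^1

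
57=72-15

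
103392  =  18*5744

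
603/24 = 201/8 = 25.12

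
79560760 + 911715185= 991275945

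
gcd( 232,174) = 58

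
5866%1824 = 394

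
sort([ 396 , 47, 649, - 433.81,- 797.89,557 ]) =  [  -  797.89,-433.81,47,  396,557,649]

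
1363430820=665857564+697573256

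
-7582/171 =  - 45 + 113/171=   - 44.34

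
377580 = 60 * 6293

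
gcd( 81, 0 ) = 81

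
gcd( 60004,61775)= 7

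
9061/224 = 40 + 101/224=40.45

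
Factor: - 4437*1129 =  - 5009373 = - 3^2*17^1*29^1 *1129^1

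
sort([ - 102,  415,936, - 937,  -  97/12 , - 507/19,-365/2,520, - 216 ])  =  [ - 937, - 216,-365/2, - 102, - 507/19, - 97/12, 415, 520,936]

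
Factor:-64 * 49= - 3136= - 2^6 * 7^2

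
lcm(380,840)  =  15960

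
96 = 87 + 9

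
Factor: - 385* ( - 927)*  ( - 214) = -2^1*3^2*5^1 * 7^1 * 11^1*103^1 * 107^1 = -76375530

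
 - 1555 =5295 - 6850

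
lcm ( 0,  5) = 0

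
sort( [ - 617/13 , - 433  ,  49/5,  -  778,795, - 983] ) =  [  -  983, - 778 ,-433, - 617/13,49/5 , 795 ]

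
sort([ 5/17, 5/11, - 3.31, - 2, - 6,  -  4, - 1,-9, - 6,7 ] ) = [- 9, - 6 ,- 6, - 4, - 3.31, - 2,  -  1,5/17,5/11, 7]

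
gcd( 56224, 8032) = 8032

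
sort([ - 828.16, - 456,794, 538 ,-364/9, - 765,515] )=[-828.16, - 765, - 456, - 364/9, 515,538 , 794] 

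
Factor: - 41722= - 2^1*23^1 * 907^1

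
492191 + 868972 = 1361163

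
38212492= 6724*5683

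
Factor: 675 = 3^3* 5^2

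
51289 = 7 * 7327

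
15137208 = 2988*5066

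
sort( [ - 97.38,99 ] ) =[ - 97.38, 99] 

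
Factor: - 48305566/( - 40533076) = 2^( - 1 )*23^1*47^1 * 22343^1*10133269^ ( - 1) =24152783/20266538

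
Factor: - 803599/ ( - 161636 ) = 2^(  -  2 ) * 17^(  -  1 )*677^1*1187^1  *  2377^ ( - 1)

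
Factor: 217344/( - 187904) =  - 2^( - 1 )*3^1*283^1*367^( - 1 ) = - 849/734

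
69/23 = 3=3.00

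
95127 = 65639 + 29488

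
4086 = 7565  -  3479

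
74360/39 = 5720/3 = 1906.67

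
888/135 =296/45 = 6.58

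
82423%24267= 9622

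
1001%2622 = 1001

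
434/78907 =434/78907 = 0.01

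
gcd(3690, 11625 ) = 15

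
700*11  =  7700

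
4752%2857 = 1895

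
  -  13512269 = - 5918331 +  - 7593938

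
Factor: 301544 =2^3*37693^1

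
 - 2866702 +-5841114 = - 8707816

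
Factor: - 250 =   -  2^1*5^3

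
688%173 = 169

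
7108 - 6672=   436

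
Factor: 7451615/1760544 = 2^(-5)*3^( -2 )*5^1 *37^1*47^1* 857^1*6113^ ( - 1) 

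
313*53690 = 16804970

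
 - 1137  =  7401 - 8538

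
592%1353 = 592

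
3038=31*98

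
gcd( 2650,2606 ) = 2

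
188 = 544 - 356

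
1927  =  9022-7095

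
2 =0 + 2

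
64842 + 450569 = 515411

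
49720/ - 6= -24860/3= - 8286.67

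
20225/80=252 + 13/16 =252.81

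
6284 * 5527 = 34731668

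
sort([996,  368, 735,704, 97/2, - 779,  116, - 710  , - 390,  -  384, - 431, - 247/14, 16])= [-779, - 710, -431,  -  390, - 384,  -  247/14, 16, 97/2, 116, 368, 704,  735, 996]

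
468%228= 12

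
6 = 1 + 5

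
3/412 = 3/412 = 0.01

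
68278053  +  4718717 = 72996770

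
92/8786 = 2/191  =  0.01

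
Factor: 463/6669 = 3^( - 3)*13^ ( - 1)*19^( - 1) * 463^1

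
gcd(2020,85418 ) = 2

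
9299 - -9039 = 18338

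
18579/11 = 1689 = 1689.00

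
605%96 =29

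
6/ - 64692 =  - 1/10782 = - 0.00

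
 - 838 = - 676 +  - 162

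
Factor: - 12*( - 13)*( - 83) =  - 2^2*3^1*13^1*83^1 = - 12948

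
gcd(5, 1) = 1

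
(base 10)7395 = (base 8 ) 16343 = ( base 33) 6q3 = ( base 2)1110011100011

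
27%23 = 4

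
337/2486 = 337/2486 =0.14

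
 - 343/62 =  - 6 +29/62 = - 5.53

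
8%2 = 0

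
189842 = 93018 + 96824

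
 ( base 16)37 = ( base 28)1r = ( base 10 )55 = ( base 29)1q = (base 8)67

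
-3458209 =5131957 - 8590166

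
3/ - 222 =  - 1 + 73/74 =-0.01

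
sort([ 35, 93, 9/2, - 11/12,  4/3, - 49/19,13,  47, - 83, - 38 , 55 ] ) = [ - 83, - 38, - 49/19,-11/12,4/3, 9/2, 13, 35,47,55 , 93 ] 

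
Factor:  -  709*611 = - 433199=- 13^1 * 47^1*709^1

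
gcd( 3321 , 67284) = 27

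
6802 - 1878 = 4924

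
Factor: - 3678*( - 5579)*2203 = 2^1*3^1*7^1*613^1 * 797^1*2203^1 = 45204595086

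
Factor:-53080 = -2^3 * 5^1*1327^1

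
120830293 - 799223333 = -678393040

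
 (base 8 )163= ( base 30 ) 3p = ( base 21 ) 5A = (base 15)7A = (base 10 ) 115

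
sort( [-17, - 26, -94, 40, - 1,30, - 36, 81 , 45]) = [-94, - 36, - 26, - 17, - 1,  30,40,45,81]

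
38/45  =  38/45 = 0.84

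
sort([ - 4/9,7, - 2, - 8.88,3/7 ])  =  [  -  8.88,-2, - 4/9,3/7,7]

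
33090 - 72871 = - 39781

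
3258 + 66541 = 69799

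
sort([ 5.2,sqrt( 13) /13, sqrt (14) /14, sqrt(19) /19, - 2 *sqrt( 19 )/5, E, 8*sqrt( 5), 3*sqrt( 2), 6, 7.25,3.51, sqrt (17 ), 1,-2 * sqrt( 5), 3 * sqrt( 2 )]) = [ - 2 * sqrt(5 ), - 2 * sqrt( 19) /5, sqrt( 19) /19, sqrt( 14) /14,sqrt(13 ) /13,1,E, 3.51, sqrt( 17), 3*sqrt(2), 3 * sqrt( 2), 5.2, 6,7.25, 8*sqrt(5 )]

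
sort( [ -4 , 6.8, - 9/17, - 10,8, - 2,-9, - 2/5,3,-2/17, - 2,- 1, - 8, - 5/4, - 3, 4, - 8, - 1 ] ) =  [ - 10, - 9, - 8, - 8, -4, - 3, - 2, - 2,-5/4, - 1, - 1, - 9/17, - 2/5, - 2/17, 3,4,6.8, 8 ]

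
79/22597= 79/22597 =0.00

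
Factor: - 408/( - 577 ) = 2^3*3^1*17^1*577^( - 1 ) 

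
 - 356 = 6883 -7239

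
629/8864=629/8864 =0.07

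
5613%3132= 2481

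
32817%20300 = 12517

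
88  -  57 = 31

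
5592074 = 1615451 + 3976623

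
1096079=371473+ 724606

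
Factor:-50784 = - 2^5*3^1*23^2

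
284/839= 284/839  =  0.34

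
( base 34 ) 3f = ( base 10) 117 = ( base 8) 165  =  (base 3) 11100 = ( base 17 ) 6f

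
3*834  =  2502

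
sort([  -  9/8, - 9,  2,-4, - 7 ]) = [ - 9, - 7,-4, - 9/8, 2]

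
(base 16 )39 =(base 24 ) 29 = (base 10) 57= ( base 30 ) 1R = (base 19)30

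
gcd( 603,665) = 1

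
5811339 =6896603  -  1085264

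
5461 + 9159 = 14620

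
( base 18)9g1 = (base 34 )2Q9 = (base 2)110010000101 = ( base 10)3205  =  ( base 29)3nf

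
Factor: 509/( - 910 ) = - 2^( - 1 ) * 5^(- 1 ) *7^( - 1 ) * 13^( - 1) * 509^1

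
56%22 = 12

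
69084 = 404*171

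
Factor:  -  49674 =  - 2^1*3^1*17^1*487^1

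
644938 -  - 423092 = 1068030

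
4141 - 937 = 3204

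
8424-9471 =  - 1047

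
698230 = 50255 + 647975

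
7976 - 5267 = 2709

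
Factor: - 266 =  - 2^1 * 7^1*19^1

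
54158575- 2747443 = 51411132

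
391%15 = 1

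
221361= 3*73787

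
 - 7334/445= - 7334/445 = - 16.48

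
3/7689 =1/2563 = 0.00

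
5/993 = 5/993 = 0.01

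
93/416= 93/416  =  0.22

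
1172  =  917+255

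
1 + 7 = 8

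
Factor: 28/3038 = 2^1*7^( - 1)*  31^( - 1 ) = 2/217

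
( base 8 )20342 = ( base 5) 232133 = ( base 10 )8418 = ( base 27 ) BEL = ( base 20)110i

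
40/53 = 40/53 = 0.75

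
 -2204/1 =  - 2204 =-2204.00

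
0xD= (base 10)13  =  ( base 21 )d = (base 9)14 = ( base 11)12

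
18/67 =18/67 = 0.27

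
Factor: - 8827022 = - 2^1 * 4413511^1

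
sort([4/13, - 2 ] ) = [-2 , 4/13]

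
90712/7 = 90712/7=12958.86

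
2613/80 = 32+ 53/80 = 32.66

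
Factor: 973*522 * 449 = 2^1*3^2*7^1 * 29^1 * 139^1 * 449^1 = 228049794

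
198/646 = 99/323 = 0.31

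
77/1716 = 7/156 = 0.04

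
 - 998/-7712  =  499/3856 = 0.13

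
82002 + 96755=178757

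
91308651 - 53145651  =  38163000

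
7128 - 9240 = - 2112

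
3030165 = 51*59415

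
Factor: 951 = 3^1*317^1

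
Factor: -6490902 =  - 2^1*3^1*11^1*98347^1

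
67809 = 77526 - 9717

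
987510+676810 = 1664320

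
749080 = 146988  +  602092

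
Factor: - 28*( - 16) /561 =448/561 =2^6*3^( - 1)*7^1 * 11^(-1)*17^( - 1)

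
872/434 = 2 + 2/217 = 2.01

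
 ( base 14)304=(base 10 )592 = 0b1001010000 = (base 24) 10G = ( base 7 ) 1504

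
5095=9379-4284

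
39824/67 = 39824/67 = 594.39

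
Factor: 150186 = 2^1*3^1*25031^1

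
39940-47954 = -8014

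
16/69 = 16/69= 0.23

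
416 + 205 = 621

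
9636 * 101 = 973236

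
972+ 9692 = 10664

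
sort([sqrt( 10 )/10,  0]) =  [ 0, sqrt(10 )/10 ]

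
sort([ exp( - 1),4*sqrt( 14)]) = [exp( - 1),4*sqrt (14)] 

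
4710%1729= 1252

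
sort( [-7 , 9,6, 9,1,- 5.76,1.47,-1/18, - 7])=[ - 7, - 7, - 5.76,-1/18,  1, 1.47 , 6, 9 , 9 ]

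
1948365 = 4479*435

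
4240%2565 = 1675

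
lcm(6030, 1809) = 18090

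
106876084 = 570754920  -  463878836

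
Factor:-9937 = -19^1 * 523^1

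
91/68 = 91/68=1.34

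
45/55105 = 9/11021 = 0.00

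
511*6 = 3066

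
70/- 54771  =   - 70/54771 = - 0.00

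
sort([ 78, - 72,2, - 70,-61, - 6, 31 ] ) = [ -72, - 70 , - 61, - 6, 2,31,78]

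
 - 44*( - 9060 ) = 398640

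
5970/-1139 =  -5970/1139= -5.24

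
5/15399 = 5/15399 = 0.00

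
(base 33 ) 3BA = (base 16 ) E38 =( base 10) 3640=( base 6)24504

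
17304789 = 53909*321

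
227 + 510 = 737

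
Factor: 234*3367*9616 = 2^5* 3^2 * 7^1*13^2*37^1*601^1 =7576234848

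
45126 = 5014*9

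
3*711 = 2133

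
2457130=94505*26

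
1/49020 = 1/49020=0.00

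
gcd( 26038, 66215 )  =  1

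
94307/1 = 94307= 94307.00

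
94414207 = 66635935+27778272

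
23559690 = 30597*770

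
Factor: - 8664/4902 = -2^2*19^1*43^( - 1) = -76/43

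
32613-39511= - 6898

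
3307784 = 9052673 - 5744889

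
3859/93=41  +  46/93 = 41.49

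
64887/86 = 754  +  1/2 = 754.50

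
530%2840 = 530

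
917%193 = 145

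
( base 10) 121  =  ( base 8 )171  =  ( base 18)6d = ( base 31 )3s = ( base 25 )4L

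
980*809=792820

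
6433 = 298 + 6135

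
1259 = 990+269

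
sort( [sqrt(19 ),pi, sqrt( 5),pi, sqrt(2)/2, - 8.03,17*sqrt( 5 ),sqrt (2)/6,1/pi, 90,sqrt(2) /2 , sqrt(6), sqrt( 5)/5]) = [ -8.03,sqrt ( 2)/6,  1/pi,sqrt ( 5)/5,sqrt(2)/2, sqrt(  2)/2,sqrt(5),sqrt( 6 ), pi,pi, sqrt(  19 ),17* sqrt( 5),90 ]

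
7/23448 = 7/23448 = 0.00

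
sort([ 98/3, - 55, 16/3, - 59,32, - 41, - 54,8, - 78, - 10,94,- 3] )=[ - 78,-59, - 55, - 54, - 41, - 10,  -  3,16/3 , 8,32,98/3,  94 ]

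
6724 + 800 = 7524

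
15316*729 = 11165364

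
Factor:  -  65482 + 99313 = 3^3*7^1*179^1 = 33831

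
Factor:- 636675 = -3^1*5^2*13^1*653^1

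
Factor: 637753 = 719^1*887^1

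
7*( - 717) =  - 5019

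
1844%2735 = 1844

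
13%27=13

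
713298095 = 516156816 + 197141279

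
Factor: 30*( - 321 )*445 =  - 2^1*3^2*5^2 * 89^1*107^1 = - 4285350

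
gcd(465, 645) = 15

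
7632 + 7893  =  15525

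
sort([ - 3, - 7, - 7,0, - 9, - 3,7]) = [-9, - 7, - 7, - 3, - 3, 0,  7]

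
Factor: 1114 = 2^1*557^1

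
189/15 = 63/5 = 12.60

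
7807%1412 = 747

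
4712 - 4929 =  - 217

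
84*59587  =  5005308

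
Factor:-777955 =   -  5^1 * 19^2*431^1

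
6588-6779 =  - 191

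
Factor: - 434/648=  - 2^( - 2 ) * 3^( - 4 )*  7^1 *31^1 = - 217/324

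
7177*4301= 30868277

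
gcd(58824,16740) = 36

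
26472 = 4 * 6618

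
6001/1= 6001 = 6001.00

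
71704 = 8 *8963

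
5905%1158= 115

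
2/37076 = 1/18538 = 0.00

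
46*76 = 3496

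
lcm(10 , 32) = 160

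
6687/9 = 743 = 743.00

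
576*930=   535680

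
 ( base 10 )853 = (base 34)P3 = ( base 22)1gh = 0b1101010101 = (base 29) 10c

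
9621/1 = 9621 = 9621.00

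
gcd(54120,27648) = 24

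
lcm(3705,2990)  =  170430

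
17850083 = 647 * 27589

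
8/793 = 8/793 = 0.01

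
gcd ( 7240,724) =724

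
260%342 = 260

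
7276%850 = 476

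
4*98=392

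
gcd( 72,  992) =8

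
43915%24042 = 19873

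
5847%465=267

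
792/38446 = 396/19223 = 0.02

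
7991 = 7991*1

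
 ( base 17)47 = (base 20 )3f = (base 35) 25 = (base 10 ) 75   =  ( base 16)4b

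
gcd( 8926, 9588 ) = 2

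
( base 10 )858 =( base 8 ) 1532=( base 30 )si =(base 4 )31122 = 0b1101011010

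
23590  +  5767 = 29357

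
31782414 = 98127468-66345054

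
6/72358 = 3/36179= 0.00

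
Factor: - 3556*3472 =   -  2^6*7^2*31^1*127^1 = -  12346432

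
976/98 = 9 + 47/49= 9.96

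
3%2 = 1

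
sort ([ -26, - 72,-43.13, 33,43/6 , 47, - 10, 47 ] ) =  [  -  72,  -  43.13, - 26, - 10, 43/6,33, 47, 47 ] 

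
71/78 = 71/78 = 0.91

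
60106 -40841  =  19265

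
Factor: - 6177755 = - 5^1*19^1*65029^1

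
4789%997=801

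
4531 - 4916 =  - 385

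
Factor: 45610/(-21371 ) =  - 2^1* 5^1 * 7^(-1 )*43^( - 1)*71^( - 1 )*4561^1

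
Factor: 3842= 2^1*17^1*113^1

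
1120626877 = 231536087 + 889090790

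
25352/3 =25352/3 =8450.67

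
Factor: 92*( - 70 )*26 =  - 2^4*5^1*7^1*13^1*23^1=- 167440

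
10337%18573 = 10337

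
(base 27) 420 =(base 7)11442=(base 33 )2o0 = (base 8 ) 5632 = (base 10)2970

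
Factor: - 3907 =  - 3907^1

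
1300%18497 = 1300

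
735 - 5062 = -4327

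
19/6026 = 19/6026 = 0.00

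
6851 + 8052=14903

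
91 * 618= 56238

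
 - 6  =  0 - 6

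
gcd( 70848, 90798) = 6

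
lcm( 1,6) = 6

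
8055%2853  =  2349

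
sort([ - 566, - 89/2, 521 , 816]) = [ - 566, - 89/2, 521, 816 ] 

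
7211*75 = 540825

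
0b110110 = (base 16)36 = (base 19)2G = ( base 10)54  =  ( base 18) 30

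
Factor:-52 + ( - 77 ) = - 129 = -3^1*43^1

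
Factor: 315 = 3^2 * 5^1 * 7^1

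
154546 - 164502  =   - 9956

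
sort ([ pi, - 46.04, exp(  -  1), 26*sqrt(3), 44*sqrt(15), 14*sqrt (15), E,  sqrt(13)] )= [ - 46.04, exp( - 1), E, pi, sqrt( 13),26*sqrt (3 ), 14 * sqrt(15),44*sqrt( 15)] 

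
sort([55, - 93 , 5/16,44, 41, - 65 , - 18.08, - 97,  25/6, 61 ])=[ - 97, - 93, - 65, - 18.08, 5/16,25/6, 41,  44, 55, 61 ]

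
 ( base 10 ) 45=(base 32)1d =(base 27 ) 1I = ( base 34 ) 1B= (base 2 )101101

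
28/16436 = 1/587=0.00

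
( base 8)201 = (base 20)69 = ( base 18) 73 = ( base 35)3O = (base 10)129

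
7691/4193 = 1 + 3498/4193 = 1.83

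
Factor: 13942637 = 19^1 * 733823^1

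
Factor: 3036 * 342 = 2^3*3^3*11^1*19^1 *23^1 = 1038312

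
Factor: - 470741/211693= - 23^1*97^1*211^1*211693^(- 1)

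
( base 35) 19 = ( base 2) 101100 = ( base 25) 1J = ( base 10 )44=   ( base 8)54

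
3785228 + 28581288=32366516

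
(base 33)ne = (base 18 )26H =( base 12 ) 545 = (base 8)1405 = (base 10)773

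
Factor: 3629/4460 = 2^( - 2)*5^( - 1)  *  19^1*191^1*223^( - 1)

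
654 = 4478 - 3824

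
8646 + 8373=17019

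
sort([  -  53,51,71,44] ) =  [-53,  44, 51,71]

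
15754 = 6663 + 9091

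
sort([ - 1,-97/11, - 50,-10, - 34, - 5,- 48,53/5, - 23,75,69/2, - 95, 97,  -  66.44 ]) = [  -  95,  -  66.44, - 50, - 48, - 34,-23,-10,-97/11, - 5, - 1, 53/5,69/2,75, 97 ] 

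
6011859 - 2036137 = 3975722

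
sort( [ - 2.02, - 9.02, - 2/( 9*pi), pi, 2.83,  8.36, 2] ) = [  -  9.02,-2.02, -2/(9*pi),2, 2.83,pi , 8.36]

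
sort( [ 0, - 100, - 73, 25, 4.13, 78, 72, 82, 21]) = [ - 100,  -  73, 0, 4.13,21, 25, 72,  78, 82]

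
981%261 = 198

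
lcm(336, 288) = 2016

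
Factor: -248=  - 2^3*31^1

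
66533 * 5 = 332665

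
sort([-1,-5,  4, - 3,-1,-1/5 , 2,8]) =[ - 5 ,  -  3,- 1,  -  1,- 1/5,2, 4 , 8]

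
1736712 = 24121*72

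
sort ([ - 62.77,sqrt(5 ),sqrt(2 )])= [ -62.77, sqrt (2 ),sqrt(5 )]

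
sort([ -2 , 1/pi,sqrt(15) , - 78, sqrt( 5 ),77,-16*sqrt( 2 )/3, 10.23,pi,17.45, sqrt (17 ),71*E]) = [ - 78,  -  16*sqrt(2)/3, - 2,1/pi,sqrt( 5) , pi,sqrt(15) , sqrt( 17)  ,  10.23, 17.45, 77,71*E ] 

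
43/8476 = 43/8476 = 0.01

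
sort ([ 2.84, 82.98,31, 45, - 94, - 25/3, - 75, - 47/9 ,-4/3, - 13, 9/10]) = [  -  94, - 75,-13, - 25/3, - 47/9 ,  -  4/3, 9/10,2.84,31, 45, 82.98 ] 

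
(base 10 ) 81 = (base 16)51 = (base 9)100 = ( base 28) 2p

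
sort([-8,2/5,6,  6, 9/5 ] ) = [ - 8,2/5,9/5, 6 , 6 ]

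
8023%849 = 382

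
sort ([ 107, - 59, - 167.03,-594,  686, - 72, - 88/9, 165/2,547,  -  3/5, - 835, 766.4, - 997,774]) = [ - 997, - 835, - 594,  -  167.03 , - 72, - 59, - 88/9, - 3/5, 165/2, 107,547,686, 766.4,774]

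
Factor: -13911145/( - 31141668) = 2^( - 2 )*3^ ( -1 )*5^1*43^1*89^1*727^1*2595139^(  -  1)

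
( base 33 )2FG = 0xA81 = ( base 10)2689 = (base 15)BE4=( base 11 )2025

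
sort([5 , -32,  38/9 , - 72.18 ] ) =[ - 72.18,  -  32, 38/9,5] 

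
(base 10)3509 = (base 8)6665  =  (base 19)9DD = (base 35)2u9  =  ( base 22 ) 75B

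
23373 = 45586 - 22213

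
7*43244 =302708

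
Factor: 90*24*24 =51840 =2^7*3^4*5^1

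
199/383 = 199/383= 0.52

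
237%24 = 21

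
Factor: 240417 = 3^2*26713^1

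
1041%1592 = 1041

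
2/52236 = 1/26118 = 0.00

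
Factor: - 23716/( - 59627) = 2^2*7^2*11^2 * 59627^( - 1)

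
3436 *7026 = 24141336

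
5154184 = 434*11876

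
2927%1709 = 1218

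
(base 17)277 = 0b1011000000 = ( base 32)M0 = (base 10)704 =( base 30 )ne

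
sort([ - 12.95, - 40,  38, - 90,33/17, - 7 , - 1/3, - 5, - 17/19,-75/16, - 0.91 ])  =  [- 90, - 40, - 12.95,  -  7, - 5, - 75/16, - 0.91, - 17/19, - 1/3,33/17, 38 ]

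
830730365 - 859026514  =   - 28296149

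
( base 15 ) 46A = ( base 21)25D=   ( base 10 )1000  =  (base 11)82A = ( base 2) 1111101000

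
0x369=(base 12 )609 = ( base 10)873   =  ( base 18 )2C9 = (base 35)ox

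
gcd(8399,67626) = 1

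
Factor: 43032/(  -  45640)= - 33/35 = - 3^1 * 5^( - 1 )*7^( - 1)*11^1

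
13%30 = 13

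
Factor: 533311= 19^1 *28069^1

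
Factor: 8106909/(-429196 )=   -2^( - 2)*3^1  *17^1*61^( - 1 )*1759^( - 1)*158959^1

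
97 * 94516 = 9168052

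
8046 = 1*8046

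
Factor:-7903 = -7^1*1129^1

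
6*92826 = 556956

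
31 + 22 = 53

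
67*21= 1407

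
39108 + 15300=54408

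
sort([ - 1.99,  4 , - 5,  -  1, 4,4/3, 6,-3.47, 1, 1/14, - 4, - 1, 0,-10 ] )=[  -  10,-5, - 4,-3.47,- 1.99, - 1,-1, 0,1/14, 1, 4/3, 4,4 , 6] 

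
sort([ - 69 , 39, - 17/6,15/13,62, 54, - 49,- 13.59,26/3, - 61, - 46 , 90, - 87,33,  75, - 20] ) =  [-87,  -  69,-61 , - 49, - 46, - 20, - 13.59, - 17/6 , 15/13, 26/3,  33,39,54, 62,75,90]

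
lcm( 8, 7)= 56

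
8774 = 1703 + 7071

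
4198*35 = 146930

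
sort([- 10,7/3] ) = [ - 10,7/3 ]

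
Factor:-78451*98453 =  - 19^1 * 4129^1 * 98453^1 =- 7723736303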